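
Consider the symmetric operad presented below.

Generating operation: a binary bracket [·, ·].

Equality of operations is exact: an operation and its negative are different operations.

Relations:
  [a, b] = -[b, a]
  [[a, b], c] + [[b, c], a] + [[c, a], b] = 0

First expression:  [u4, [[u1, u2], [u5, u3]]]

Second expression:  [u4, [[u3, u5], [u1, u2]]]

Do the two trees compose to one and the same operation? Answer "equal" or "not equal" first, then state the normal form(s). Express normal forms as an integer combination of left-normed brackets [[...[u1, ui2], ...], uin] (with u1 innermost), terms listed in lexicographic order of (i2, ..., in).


equal — both sides give [[[[u1, u2], u3], u5], u4] - [[[[u1, u2], u5], u3], u4]

Normal form of the first expression: [[[[u1, u2], u3], u5], u4] - [[[[u1, u2], u5], u3], u4]
Normal form of the second expression: [[[[u1, u2], u3], u5], u4] - [[[[u1, u2], u5], u3], u4]
The normal forms match — equal.


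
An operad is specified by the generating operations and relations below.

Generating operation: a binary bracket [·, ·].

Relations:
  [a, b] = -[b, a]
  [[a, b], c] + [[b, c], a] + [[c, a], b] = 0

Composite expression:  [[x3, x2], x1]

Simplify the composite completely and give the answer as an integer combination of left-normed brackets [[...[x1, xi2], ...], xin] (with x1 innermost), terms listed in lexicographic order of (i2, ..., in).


[[x1, x2], x3] - [[x1, x3], x2]


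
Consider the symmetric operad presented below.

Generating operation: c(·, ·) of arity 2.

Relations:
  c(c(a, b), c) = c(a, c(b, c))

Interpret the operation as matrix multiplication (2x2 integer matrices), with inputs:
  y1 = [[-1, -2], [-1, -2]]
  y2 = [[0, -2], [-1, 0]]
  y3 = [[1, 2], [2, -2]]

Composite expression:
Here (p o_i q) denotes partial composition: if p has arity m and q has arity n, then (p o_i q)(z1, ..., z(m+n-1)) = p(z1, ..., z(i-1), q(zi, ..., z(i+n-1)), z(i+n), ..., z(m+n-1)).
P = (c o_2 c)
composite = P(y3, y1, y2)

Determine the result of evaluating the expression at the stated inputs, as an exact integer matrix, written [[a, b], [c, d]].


[[6, 6], [0, 0]]

c(y1, y2) = [[2, 2], [2, 2]]
c(y3, c(y1, y2)) = [[6, 6], [0, 0]]


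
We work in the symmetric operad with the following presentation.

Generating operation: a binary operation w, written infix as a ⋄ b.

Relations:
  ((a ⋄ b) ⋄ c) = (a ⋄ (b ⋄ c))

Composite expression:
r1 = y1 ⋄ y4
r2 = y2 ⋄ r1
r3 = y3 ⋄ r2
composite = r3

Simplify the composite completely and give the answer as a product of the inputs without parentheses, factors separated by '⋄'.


y3 ⋄ y2 ⋄ y1 ⋄ y4

Under associativity of w, the answer is the y's in reading order.
(y1 ⋄ y4) flattens to y1 ⋄ y4
(y2 ⋄ (y1 ⋄ y4)) flattens to y2 ⋄ y1 ⋄ y4
(y3 ⋄ (y2 ⋄ (y1 ⋄ y4))) flattens to y3 ⋄ y2 ⋄ y1 ⋄ y4


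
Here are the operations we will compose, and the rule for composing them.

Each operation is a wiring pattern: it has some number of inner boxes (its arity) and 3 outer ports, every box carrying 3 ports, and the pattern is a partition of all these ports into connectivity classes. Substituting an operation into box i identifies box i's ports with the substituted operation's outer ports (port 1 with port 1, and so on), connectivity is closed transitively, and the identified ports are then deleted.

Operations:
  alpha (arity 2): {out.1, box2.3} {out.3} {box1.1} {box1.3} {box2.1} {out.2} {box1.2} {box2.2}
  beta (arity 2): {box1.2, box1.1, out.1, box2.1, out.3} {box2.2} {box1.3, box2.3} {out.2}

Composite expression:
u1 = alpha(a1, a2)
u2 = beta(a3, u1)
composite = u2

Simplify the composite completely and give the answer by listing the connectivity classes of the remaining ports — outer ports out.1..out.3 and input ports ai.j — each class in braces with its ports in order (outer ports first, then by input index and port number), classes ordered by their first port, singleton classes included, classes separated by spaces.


{out.1, out.3, a2.3, a3.1, a3.2} {out.2} {a1.1} {a1.2} {a1.3} {a2.1} {a2.2} {a3.3}

Substituting into beta glues patterns; closure does the rest.
through alpha, on inputs (a1, a2): {out.1, a2.3} {out.2} {out.3} {a1.1} {a1.2} {a1.3} {a2.1} {a2.2} (out.j = stage outer ports)
through beta, on inputs (a3, a1, a2): {out.1, out.3, a2.3, a3.1, a3.2} {out.2} {a1.1} {a1.2} {a1.3} {a2.1} {a2.2} {a3.3} (out.j = stage outer ports)


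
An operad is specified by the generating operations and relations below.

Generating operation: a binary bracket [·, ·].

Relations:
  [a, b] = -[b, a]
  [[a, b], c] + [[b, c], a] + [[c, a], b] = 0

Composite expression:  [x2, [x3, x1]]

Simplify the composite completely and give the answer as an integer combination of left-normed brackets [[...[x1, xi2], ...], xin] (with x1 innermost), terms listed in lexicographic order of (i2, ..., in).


A multilinear Lie element is pinned by x1-initial words (x1 innermost).
Composite bracket: [x2, [x3, x1]]
Full expansion: 4 signed words from ab - ba (2^2 = 4).
Collect the words opening with x1:
  from x1x3x2, sign +1: term +[[x1, x3], x2]

[[x1, x3], x2]


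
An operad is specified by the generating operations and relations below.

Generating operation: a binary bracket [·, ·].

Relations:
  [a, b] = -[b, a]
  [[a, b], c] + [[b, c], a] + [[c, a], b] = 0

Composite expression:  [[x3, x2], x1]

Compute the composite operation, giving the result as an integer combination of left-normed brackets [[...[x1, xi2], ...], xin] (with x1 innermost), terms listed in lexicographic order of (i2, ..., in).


[[x1, x2], x3] - [[x1, x3], x2]

A multilinear Lie element is pinned by x1-initial words (x1 innermost).
Composite bracket: [[x3, x2], x1]
The bracket unfolds into 4 signed words via [a, b] = ab - ba (2^2 = 4).
Words beginning with x1 determine it all:
  the word x1x2x3 carries sign +1 and contributes +[[x1, x2], x3]
  the word x1x3x2 carries sign -1 and contributes -[[x1, x3], x2]


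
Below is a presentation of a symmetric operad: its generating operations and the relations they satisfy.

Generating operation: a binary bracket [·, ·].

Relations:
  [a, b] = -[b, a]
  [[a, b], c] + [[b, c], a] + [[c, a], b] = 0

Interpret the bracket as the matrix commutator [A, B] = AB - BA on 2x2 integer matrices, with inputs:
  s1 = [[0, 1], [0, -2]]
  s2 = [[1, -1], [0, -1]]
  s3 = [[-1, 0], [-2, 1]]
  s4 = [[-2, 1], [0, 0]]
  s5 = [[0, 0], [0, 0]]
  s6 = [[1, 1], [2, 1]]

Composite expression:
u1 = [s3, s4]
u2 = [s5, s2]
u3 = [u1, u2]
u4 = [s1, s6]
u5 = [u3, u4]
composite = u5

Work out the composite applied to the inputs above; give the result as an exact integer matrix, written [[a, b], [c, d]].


[[0, 0], [0, 0]]

[s3, s4] = [[2, -2], [4, -2]]
[s5, s2] = [[0, 0], [0, 0]]
[[s3, s4], [s5, s2]] = [[0, 0], [0, 0]]
[s1, s6] = [[2, 2], [-4, -2]]
[[[s3, s4], [s5, s2]], [s1, s6]] = [[0, 0], [0, 0]]


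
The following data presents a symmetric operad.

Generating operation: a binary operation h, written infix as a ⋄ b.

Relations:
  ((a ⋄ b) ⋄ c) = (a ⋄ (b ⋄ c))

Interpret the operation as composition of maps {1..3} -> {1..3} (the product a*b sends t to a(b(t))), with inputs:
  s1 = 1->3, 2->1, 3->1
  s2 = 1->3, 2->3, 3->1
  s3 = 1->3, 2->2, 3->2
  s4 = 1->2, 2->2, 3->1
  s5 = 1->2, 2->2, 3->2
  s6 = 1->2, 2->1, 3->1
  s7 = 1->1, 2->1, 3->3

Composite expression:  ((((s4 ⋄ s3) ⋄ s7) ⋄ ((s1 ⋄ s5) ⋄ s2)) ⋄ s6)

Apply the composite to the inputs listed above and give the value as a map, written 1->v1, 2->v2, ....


1->1, 2->1, 3->1

(s4 ⋄ s3) = 1->1, 2->2, 3->2
((s4 ⋄ s3) ⋄ s7) = 1->1, 2->1, 3->2
(s1 ⋄ s5) = 1->1, 2->1, 3->1
((s1 ⋄ s5) ⋄ s2) = 1->1, 2->1, 3->1
(((s4 ⋄ s3) ⋄ s7) ⋄ ((s1 ⋄ s5) ⋄ s2)) = 1->1, 2->1, 3->1
((((s4 ⋄ s3) ⋄ s7) ⋄ ((s1 ⋄ s5) ⋄ s2)) ⋄ s6) = 1->1, 2->1, 3->1


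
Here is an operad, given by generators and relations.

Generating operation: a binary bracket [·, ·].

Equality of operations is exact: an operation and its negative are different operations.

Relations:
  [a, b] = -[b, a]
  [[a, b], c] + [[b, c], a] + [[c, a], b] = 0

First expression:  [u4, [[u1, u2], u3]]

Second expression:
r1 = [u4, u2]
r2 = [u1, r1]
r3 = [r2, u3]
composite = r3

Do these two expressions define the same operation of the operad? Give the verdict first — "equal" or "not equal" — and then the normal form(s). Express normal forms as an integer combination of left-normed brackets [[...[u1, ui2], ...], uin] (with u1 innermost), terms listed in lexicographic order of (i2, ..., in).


The first expression reduces to -[[[u1, u2], u3], u4]
The second expression reduces to -[[[u1, u2], u4], u3] + [[[u1, u4], u2], u3]
They disagree, so not equal.

not equal; first: -[[[u1, u2], u3], u4]; second: -[[[u1, u2], u4], u3] + [[[u1, u4], u2], u3]


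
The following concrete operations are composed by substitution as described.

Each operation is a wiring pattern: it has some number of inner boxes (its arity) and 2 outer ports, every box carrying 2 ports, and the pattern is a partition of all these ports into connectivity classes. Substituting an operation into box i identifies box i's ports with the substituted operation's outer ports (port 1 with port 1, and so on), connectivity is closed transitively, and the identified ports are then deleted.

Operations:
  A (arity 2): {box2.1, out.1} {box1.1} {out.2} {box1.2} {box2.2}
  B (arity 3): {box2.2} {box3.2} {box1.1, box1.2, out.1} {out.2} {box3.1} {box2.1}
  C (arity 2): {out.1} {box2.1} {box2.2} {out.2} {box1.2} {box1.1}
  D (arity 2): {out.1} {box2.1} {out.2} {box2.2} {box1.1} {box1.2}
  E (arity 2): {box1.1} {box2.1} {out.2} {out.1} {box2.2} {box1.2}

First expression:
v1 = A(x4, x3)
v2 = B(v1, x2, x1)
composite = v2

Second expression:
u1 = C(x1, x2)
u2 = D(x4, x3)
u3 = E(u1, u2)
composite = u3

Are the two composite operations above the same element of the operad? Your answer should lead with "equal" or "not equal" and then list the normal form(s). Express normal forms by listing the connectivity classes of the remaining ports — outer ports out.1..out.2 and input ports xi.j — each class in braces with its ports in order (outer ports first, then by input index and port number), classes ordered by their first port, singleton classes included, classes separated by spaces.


not equal — first {out.1, x3.1} {out.2} {x1.1} {x1.2} {x2.1} {x2.2} {x3.2} {x4.1} {x4.2}, second {out.1} {out.2} {x1.1} {x1.2} {x2.1} {x2.2} {x3.1} {x3.2} {x4.1} {x4.2}


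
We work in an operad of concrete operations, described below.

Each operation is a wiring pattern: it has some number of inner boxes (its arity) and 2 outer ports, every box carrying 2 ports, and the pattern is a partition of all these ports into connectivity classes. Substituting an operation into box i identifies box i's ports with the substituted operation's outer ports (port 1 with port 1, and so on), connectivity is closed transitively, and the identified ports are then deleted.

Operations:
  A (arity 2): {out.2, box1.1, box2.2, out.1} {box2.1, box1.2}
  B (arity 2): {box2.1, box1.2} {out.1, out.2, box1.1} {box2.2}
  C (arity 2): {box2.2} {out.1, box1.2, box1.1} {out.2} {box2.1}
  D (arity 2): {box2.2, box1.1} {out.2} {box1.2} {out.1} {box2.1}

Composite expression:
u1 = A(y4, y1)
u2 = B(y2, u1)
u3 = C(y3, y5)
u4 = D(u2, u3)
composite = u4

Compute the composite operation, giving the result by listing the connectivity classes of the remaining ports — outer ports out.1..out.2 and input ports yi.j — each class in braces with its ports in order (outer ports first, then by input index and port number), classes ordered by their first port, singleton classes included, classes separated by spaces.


Two ports join when wires chain via D-identified ports.
the subtree at A composes to {out.1, out.2, y1.2, y4.1} {y1.1, y4.2} on (y4, y1); out.j = own outer ports
the subtree at B composes to {out.1, out.2, y2.1} {y1.1, y4.2} {y1.2, y2.2, y4.1} on (y2, y4, y1); out.j = own outer ports
the subtree at C composes to {out.1, y3.1, y3.2} {out.2} {y5.1} {y5.2} on (y3, y5); out.j = own outer ports
the subtree at D composes to {out.1} {out.2} {y1.1, y4.2} {y1.2, y2.2, y4.1} {y2.1} {y3.1, y3.2} {y5.1} {y5.2} on (y2, y4, y1, y3, y5); out.j = own outer ports

{out.1} {out.2} {y1.1, y4.2} {y1.2, y2.2, y4.1} {y2.1} {y3.1, y3.2} {y5.1} {y5.2}


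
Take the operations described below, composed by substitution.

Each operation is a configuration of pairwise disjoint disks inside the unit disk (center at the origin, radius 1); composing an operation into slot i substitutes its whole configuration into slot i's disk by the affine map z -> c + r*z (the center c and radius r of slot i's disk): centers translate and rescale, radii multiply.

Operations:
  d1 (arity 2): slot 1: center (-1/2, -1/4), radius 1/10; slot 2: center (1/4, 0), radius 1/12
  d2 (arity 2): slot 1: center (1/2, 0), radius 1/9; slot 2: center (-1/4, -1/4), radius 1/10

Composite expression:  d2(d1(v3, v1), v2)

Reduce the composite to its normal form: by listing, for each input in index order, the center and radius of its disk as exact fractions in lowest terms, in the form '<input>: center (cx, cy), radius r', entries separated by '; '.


v1: center (19/36, 0), radius 1/108; v2: center (-1/4, -1/4), radius 1/10; v3: center (4/9, -1/36), radius 1/90

Below d2, radii multiply path by path; the v-disk centers shift.
tracing v3 down its 2-map path: center (4/9, -1/36), radius 1/90
tracing v1 down its 2-map path: center (19/36, 0), radius 1/108
tracing v2 down its 1-map path: center (-1/4, -1/4), radius 1/10


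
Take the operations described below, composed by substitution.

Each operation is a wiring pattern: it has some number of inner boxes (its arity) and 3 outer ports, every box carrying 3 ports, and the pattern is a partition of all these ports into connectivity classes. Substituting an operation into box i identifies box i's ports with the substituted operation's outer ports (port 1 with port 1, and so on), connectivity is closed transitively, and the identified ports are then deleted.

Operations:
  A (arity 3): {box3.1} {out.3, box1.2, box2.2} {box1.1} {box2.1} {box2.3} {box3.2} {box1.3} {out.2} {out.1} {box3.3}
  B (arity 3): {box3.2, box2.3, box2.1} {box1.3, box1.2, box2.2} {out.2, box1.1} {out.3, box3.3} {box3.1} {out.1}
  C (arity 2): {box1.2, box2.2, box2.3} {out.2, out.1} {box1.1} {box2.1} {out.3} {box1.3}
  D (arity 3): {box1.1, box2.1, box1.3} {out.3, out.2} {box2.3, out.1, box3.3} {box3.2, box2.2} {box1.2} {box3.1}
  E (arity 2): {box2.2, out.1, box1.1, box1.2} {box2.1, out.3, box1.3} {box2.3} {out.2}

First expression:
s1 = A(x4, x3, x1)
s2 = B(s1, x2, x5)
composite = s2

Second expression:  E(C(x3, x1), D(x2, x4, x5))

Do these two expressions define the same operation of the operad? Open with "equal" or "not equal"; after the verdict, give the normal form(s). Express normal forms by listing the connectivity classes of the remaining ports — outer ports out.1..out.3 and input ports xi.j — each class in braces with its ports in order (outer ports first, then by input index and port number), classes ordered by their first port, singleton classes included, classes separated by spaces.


not equal; first: {out.1} {out.2} {out.3, x5.3} {x1.1} {x1.2} {x1.3} {x2.1, x2.3, x5.2} {x2.2, x3.2, x4.2} {x3.1} {x3.3} {x4.1} {x4.3} {x5.1}; second: {out.1} {out.2} {out.3, x4.3, x5.3} {x1.1} {x1.2, x1.3, x3.2} {x2.1, x2.3, x4.1} {x2.2} {x3.1} {x3.3} {x4.2, x5.2} {x5.1}

The first composite normalizes to {out.1} {out.2} {out.3, x5.3} {x1.1} {x1.2} {x1.3} {x2.1, x2.3, x5.2} {x2.2, x3.2, x4.2} {x3.1} {x3.3} {x4.1} {x4.3} {x5.1}
The second composite normalizes to {out.1} {out.2} {out.3, x4.3, x5.3} {x1.1} {x1.2, x1.3, x3.2} {x2.1, x2.3, x4.1} {x2.2} {x3.1} {x3.3} {x4.2, x5.2} {x5.1}
The forms do not match — not equal.


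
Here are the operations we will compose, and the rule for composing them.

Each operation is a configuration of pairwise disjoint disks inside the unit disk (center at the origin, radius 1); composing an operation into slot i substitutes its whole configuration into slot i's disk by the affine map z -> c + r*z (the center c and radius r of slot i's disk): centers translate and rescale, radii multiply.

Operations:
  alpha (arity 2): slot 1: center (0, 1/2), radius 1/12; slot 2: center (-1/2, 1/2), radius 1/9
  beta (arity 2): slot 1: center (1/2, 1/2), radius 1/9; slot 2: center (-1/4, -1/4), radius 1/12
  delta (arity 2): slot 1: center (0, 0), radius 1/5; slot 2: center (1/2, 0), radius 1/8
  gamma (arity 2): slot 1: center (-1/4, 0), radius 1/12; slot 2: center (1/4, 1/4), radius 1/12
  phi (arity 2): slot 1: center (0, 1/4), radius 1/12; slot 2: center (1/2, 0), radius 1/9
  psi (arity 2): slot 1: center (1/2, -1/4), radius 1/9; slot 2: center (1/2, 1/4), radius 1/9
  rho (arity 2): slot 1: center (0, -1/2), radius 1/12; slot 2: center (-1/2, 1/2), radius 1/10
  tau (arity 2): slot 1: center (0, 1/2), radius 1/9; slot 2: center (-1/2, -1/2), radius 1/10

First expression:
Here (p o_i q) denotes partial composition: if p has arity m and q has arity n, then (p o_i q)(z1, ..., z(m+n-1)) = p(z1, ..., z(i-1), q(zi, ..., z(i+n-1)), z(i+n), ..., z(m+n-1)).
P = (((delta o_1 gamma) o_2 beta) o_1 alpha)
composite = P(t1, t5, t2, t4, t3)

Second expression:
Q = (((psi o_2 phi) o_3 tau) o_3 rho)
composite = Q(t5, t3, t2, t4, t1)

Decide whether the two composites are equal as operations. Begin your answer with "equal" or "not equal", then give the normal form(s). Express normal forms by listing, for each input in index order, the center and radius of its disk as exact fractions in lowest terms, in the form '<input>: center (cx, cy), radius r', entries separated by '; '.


Normal form of the first expression: t1: center (-1/20, 1/120), radius 1/720; t2: center (7/120, 7/120), radius 1/540; t3: center (1/2, 0), radius 1/8; t4: center (11/240, 11/240), radius 1/720; t5: center (-7/120, 1/120), radius 1/540
Normal form of the second expression: t1: center (89/162, 79/324), radius 1/810; t2: center (5/9, 745/2916), radius 1/8748; t3: center (1/2, 5/18), radius 1/108; t4: center (809/1458, 749/2916), radius 1/7290; t5: center (1/2, -1/4), radius 1/9
No match — not equal.

not equal; the first gives t1: center (-1/20, 1/120), radius 1/720; t2: center (7/120, 7/120), radius 1/540; t3: center (1/2, 0), radius 1/8; t4: center (11/240, 11/240), radius 1/720; t5: center (-7/120, 1/120), radius 1/540 and the second t1: center (89/162, 79/324), radius 1/810; t2: center (5/9, 745/2916), radius 1/8748; t3: center (1/2, 5/18), radius 1/108; t4: center (809/1458, 749/2916), radius 1/7290; t5: center (1/2, -1/4), radius 1/9


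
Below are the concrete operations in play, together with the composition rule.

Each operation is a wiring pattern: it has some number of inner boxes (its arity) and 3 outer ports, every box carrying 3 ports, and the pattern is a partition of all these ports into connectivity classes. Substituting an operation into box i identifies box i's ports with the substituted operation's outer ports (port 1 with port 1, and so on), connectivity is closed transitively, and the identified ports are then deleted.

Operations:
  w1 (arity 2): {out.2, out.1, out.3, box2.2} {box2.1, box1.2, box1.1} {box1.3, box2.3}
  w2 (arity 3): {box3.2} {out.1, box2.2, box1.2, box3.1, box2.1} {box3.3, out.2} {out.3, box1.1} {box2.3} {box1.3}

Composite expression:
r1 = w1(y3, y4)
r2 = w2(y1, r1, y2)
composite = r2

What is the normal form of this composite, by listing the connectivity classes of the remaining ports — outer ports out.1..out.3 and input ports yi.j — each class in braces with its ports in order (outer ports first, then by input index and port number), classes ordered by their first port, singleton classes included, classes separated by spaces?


Two ports join when wires chain via w2-identified ports.
after w1, the pattern on (y3, y4) reads {out.1, out.2, out.3, y4.2} {y3.1, y3.2, y4.1} {y3.3, y4.3} (out.j = its outer ports)
after w2, the pattern on (y1, y3, y4, y2) reads {out.1, y1.2, y2.1, y4.2} {out.2, y2.3} {out.3, y1.1} {y1.3} {y2.2} {y3.1, y3.2, y4.1} {y3.3, y4.3} (out.j = its outer ports)

{out.1, y1.2, y2.1, y4.2} {out.2, y2.3} {out.3, y1.1} {y1.3} {y2.2} {y3.1, y3.2, y4.1} {y3.3, y4.3}


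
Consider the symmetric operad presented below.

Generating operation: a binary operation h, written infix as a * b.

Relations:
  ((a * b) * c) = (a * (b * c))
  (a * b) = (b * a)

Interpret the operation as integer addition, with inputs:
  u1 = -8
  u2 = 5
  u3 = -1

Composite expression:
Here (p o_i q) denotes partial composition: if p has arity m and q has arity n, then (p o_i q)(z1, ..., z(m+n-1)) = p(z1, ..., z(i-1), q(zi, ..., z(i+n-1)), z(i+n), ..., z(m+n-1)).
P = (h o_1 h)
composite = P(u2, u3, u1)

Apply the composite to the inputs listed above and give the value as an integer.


-4

(u2 * u3) = 4
((u2 * u3) * u1) = -4


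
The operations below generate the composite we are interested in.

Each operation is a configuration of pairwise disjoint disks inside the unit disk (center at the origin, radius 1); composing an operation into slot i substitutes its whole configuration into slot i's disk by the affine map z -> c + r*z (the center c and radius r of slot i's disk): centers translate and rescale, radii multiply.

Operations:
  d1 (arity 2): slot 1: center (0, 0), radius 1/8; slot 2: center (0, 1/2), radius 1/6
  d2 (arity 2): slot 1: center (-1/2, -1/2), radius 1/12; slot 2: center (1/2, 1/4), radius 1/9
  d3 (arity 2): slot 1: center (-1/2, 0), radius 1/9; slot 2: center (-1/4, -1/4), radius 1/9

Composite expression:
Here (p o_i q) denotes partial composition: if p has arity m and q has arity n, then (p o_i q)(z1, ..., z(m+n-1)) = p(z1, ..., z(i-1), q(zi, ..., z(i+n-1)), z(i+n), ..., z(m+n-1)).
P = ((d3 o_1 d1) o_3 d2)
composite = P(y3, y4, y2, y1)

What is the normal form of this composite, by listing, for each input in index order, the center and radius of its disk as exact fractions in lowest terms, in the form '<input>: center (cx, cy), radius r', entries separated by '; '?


Nesting under d3 composes maps z -> c + r*z down each y-path.
for y3, the 2-step affine chain lands on center (-1/2, 0), radius 1/72
for y4, the 2-step affine chain lands on center (-1/2, 1/18), radius 1/54
for y2, the 2-step affine chain lands on center (-11/36, -11/36), radius 1/108
for y1, the 2-step affine chain lands on center (-7/36, -2/9), radius 1/81

y1: center (-7/36, -2/9), radius 1/81; y2: center (-11/36, -11/36), radius 1/108; y3: center (-1/2, 0), radius 1/72; y4: center (-1/2, 1/18), radius 1/54


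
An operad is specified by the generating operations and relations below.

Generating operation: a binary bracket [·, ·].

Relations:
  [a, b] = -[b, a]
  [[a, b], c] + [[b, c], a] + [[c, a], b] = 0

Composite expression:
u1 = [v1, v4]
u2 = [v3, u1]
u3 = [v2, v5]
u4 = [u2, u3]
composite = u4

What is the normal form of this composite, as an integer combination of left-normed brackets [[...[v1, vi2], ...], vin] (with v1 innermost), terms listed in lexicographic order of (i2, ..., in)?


-[[[[v1, v4], v3], v2], v5] + [[[[v1, v4], v3], v5], v2]

Skip Jacobi rewriting: expand, keep v1-initial words, read off terms.
Composite bracket: [[v3, [v1, v4]], [v2, v5]]
The bracket unfolds into 16 signed words via [a, b] = ab - ba (2^4 = 16).
Words beginning with v1 determine it all:
  v1v4v3v2v5 appears with sign -1, giving the term -[[[[v1, v4], v3], v2], v5]
  v1v4v3v5v2 appears with sign +1, giving the term +[[[[v1, v4], v3], v5], v2]


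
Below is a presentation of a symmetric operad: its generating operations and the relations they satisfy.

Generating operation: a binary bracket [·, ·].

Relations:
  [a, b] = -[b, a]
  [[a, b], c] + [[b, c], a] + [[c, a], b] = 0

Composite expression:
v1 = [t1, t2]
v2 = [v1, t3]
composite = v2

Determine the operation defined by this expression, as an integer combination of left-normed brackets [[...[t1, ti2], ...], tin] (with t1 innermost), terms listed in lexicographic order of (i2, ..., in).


[[t1, t2], t3]


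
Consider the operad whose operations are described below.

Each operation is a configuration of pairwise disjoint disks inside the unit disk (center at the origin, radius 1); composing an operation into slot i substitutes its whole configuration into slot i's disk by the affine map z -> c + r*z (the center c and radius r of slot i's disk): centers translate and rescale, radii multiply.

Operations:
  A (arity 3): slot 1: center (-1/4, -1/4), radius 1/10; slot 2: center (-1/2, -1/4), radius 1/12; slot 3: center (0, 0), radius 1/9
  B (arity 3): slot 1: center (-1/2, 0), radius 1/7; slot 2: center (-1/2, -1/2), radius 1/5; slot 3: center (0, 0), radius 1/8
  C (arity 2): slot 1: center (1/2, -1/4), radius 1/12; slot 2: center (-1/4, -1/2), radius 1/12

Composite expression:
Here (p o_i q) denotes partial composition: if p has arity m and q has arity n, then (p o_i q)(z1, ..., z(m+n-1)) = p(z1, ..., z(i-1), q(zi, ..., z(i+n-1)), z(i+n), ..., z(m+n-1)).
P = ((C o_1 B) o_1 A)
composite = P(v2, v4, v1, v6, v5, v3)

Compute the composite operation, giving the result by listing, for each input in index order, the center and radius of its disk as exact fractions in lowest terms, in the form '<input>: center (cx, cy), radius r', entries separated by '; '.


v1: center (11/24, -1/4), radius 1/756; v2: center (51/112, -85/336), radius 1/840; v3: center (-1/4, -1/2), radius 1/12; v4: center (19/42, -85/336), radius 1/1008; v5: center (1/2, -1/4), radius 1/96; v6: center (11/24, -7/24), radius 1/60


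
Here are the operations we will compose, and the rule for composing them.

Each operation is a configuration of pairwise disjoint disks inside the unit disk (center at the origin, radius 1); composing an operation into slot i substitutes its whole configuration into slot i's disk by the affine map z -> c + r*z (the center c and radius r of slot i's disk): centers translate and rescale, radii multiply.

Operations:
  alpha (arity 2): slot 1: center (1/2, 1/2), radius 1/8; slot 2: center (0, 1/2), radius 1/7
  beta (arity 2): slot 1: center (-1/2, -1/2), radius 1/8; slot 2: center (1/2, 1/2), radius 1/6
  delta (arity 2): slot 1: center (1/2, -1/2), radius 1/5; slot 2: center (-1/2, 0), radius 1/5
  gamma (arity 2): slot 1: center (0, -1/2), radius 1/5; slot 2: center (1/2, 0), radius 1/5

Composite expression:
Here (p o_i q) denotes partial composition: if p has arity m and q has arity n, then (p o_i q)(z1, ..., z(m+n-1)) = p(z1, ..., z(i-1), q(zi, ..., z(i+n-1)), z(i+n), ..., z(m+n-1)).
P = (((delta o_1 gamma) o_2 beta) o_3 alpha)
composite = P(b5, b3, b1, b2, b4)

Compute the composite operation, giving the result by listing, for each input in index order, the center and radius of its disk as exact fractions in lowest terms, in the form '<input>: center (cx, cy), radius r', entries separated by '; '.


Nesting under delta composes maps z -> c + r*z down each b-path.
for b5, the 2-step affine chain lands on center (1/2, -3/5), radius 1/25
for b3, the 3-step affine chain lands on center (29/50, -13/25), radius 1/200
for b1, the 4-step affine chain lands on center (187/300, -143/300), radius 1/1200
for b2, the 4-step affine chain lands on center (31/50, -143/300), radius 1/1050
for b4, the 1-step affine chain lands on center (-1/2, 0), radius 1/5

b1: center (187/300, -143/300), radius 1/1200; b2: center (31/50, -143/300), radius 1/1050; b3: center (29/50, -13/25), radius 1/200; b4: center (-1/2, 0), radius 1/5; b5: center (1/2, -3/5), radius 1/25


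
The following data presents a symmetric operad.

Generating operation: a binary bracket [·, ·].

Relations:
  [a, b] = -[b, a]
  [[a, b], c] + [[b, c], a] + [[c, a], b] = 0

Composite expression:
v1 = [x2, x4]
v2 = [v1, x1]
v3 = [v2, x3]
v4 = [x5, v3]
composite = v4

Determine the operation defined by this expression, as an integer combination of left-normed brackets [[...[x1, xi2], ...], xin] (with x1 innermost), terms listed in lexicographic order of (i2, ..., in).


[[[[x1, x2], x4], x3], x5] - [[[[x1, x4], x2], x3], x5]

In the tensor algebra, words opening x1 carry the x1-anchored form.
Composite bracket: [x5, [[[x2, x4], x1], x3]]
Applying ab - ba throughout gives 16 signed words (2^4 = 16).
Words beginning with x1 determine it all:
  word x1x2x4x3x5 has sign +1, contributing +[[[[x1, x2], x4], x3], x5]
  word x1x4x2x3x5 has sign -1, contributing -[[[[x1, x4], x2], x3], x5]


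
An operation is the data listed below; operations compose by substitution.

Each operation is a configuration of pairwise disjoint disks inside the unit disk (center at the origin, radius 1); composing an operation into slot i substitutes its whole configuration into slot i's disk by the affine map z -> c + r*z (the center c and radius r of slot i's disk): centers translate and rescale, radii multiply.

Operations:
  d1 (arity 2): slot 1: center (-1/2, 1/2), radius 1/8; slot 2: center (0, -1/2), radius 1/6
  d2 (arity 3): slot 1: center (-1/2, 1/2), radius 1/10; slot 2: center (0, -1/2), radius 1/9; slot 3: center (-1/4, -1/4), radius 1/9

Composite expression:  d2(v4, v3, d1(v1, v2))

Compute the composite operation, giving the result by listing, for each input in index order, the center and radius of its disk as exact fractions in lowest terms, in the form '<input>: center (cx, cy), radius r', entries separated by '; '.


v1: center (-11/36, -7/36), radius 1/72; v2: center (-1/4, -11/36), radius 1/54; v3: center (0, -1/2), radius 1/9; v4: center (-1/2, 1/2), radius 1/10

Affine substitution under d2: radii multiply and v-centers shift.
tracing v4 down its 1-map path: center (-1/2, 1/2), radius 1/10
tracing v3 down its 1-map path: center (0, -1/2), radius 1/9
tracing v1 down its 2-map path: center (-11/36, -7/36), radius 1/72
tracing v2 down its 2-map path: center (-1/4, -11/36), radius 1/54


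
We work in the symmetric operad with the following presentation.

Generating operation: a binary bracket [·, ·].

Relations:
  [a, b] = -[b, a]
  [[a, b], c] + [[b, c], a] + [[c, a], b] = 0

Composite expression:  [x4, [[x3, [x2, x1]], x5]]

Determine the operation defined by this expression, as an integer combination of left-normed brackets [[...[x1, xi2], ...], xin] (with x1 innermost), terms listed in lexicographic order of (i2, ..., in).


-[[[[x1, x2], x3], x5], x4]


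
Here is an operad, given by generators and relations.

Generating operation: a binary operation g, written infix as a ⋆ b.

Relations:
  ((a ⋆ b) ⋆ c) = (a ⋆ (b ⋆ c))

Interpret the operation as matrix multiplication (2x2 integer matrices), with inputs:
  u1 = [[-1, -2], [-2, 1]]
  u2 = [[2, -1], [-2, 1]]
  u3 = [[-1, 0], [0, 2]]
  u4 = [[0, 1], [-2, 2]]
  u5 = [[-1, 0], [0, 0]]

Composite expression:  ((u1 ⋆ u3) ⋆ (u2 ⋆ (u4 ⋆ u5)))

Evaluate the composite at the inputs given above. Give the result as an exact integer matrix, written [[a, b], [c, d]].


(u1 ⋆ u3) = [[1, -4], [2, 2]]
(u4 ⋆ u5) = [[0, 0], [2, 0]]
(u2 ⋆ (u4 ⋆ u5)) = [[-2, 0], [2, 0]]
((u1 ⋆ u3) ⋆ (u2 ⋆ (u4 ⋆ u5))) = [[-10, 0], [0, 0]]

[[-10, 0], [0, 0]]


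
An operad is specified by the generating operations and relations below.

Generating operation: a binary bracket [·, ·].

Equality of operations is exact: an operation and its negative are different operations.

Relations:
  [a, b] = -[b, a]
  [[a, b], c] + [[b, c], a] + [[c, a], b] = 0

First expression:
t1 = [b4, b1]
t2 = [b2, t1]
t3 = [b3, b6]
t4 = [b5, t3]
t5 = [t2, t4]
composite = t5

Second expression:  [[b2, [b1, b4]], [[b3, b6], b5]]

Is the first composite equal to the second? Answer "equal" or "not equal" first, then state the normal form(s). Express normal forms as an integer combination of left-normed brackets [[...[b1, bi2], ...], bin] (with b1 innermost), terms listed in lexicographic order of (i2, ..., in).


equal; both compose to -[[[[[b1, b4], b2], b3], b6], b5] + [[[[[b1, b4], b2], b5], b3], b6] - [[[[[b1, b4], b2], b5], b6], b3] + [[[[[b1, b4], b2], b6], b3], b5]

Reducing the first expression gives -[[[[[b1, b4], b2], b3], b6], b5] + [[[[[b1, b4], b2], b5], b3], b6] - [[[[[b1, b4], b2], b5], b6], b3] + [[[[[b1, b4], b2], b6], b3], b5]
Reducing the second expression gives -[[[[[b1, b4], b2], b3], b6], b5] + [[[[[b1, b4], b2], b5], b3], b6] - [[[[[b1, b4], b2], b5], b6], b3] + [[[[[b1, b4], b2], b6], b3], b5]
Identical normal forms: equal.


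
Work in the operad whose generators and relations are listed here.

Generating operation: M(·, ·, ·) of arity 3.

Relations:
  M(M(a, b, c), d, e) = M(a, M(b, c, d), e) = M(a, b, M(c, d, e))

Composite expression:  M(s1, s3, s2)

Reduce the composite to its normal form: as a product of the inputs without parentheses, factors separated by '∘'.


The M-tree's shape is irrelevant; the s-reading-order decides.
M(s1, s3, s2) unparenthesizes to s1 ∘ s3 ∘ s2

s1 ∘ s3 ∘ s2


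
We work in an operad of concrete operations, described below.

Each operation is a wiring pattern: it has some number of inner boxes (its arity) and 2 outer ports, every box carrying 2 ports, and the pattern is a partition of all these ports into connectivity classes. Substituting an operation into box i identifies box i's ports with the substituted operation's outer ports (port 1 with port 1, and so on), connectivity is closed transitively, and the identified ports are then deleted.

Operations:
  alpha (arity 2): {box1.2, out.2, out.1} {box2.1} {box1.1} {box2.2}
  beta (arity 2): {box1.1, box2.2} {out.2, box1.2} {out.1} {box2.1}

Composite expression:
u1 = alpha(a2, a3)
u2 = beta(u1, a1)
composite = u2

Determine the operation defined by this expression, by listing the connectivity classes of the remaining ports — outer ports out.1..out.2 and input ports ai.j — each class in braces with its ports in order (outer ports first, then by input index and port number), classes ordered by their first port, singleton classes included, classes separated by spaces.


Treat the ports identified at beta as solder joints: merge, then drop.
alpha over (a2, a3) gives {out.1, out.2, a2.2} {a2.1} {a3.1} {a3.2}, out.j being that stage's outer ports
beta over (a2, a3, a1) gives {out.1} {out.2, a1.2, a2.2} {a1.1} {a2.1} {a3.1} {a3.2}, out.j being that stage's outer ports

{out.1} {out.2, a1.2, a2.2} {a1.1} {a2.1} {a3.1} {a3.2}


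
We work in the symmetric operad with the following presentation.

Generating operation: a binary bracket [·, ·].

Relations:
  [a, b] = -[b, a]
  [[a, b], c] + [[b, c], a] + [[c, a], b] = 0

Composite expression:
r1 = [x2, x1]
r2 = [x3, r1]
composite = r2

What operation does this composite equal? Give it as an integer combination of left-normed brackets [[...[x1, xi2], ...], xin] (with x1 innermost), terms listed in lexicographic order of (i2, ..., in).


[[x1, x2], x3]

In the tensor algebra, words opening x1 carry the x1-anchored form.
Composite bracket: [x3, [x2, x1]]
Full expansion: 4 signed words from ab - ba (2^2 = 4).
Only words starting with x1 matter:
  x1x2x3 (sign +1) contributes +[[x1, x2], x3]


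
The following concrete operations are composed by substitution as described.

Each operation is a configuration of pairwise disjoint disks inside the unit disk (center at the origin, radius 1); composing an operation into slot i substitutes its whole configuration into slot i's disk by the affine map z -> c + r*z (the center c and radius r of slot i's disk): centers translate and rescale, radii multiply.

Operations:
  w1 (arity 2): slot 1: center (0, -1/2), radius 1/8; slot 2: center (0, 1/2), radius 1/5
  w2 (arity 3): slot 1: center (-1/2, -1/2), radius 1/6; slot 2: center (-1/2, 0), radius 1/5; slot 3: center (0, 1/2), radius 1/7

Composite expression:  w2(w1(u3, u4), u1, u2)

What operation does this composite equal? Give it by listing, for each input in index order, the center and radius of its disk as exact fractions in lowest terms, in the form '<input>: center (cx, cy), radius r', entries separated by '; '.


u1: center (-1/2, 0), radius 1/5; u2: center (0, 1/2), radius 1/7; u3: center (-1/2, -7/12), radius 1/48; u4: center (-1/2, -5/12), radius 1/30

Below w2, radii multiply path by path; the u-disk centers shift.
input u3: composing its 2 substitution steps yields center (-1/2, -7/12), radius 1/48
input u4: composing its 2 substitution steps yields center (-1/2, -5/12), radius 1/30
input u1: composing its 1 substitution step yields center (-1/2, 0), radius 1/5
input u2: composing its 1 substitution step yields center (0, 1/2), radius 1/7


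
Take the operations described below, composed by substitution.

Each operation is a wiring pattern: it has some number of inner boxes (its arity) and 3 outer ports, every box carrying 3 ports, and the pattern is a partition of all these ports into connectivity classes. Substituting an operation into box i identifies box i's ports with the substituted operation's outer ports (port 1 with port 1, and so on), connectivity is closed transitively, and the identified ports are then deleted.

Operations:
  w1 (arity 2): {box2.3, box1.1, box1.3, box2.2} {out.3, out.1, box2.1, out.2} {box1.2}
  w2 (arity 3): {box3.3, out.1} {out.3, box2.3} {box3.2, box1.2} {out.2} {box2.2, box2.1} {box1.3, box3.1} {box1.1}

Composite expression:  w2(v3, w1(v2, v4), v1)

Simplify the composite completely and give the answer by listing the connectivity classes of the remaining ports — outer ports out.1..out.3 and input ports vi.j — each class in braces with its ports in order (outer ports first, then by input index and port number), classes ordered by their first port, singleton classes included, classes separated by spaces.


{out.1, v1.3} {out.2} {out.3, v4.1} {v1.1, v3.3} {v1.2, v3.2} {v2.1, v2.3, v4.2, v4.3} {v2.2} {v3.1}

Two ports join when wires chain via w2-identified ports.
w1 over (v2, v4) gives {out.1, out.2, out.3, v4.1} {v2.1, v2.3, v4.2, v4.3} {v2.2}, out.j being that stage's outer ports
w2 over (v3, v2, v4, v1) gives {out.1, v1.3} {out.2} {out.3, v4.1} {v1.1, v3.3} {v1.2, v3.2} {v2.1, v2.3, v4.2, v4.3} {v2.2} {v3.1}, out.j being that stage's outer ports


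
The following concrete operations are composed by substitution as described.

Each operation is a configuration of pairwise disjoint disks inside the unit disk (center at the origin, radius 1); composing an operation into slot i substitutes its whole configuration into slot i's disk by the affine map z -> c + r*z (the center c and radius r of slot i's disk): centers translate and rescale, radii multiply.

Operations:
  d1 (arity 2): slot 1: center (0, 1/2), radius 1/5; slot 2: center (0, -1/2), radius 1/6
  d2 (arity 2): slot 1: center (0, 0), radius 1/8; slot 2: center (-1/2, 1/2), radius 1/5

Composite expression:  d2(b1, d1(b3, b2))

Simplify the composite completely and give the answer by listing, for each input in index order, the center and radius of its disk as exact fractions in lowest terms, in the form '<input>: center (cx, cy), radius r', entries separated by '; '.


b1: center (0, 0), radius 1/8; b2: center (-1/2, 2/5), radius 1/30; b3: center (-1/2, 3/5), radius 1/25


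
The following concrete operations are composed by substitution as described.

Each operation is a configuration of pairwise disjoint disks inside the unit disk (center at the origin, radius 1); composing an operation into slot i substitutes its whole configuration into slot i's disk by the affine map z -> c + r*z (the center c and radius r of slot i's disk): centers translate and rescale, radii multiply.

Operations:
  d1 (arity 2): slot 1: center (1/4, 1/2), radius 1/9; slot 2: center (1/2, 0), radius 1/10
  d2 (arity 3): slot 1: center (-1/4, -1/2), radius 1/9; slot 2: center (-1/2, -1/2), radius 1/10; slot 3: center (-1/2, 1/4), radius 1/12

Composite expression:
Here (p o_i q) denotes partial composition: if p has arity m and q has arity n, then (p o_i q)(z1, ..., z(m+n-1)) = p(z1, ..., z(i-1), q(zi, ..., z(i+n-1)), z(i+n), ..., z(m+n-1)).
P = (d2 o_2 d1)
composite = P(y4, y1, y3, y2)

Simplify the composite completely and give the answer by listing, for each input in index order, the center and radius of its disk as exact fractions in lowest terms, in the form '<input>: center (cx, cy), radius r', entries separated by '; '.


y1: center (-19/40, -9/20), radius 1/90; y2: center (-1/2, 1/4), radius 1/12; y3: center (-9/20, -1/2), radius 1/100; y4: center (-1/4, -1/2), radius 1/9

Nesting under d2 composes maps z -> c + r*z down each y-path.
input y4: composing its 1 substitution step yields center (-1/4, -1/2), radius 1/9
input y1: composing its 2 substitution steps yields center (-19/40, -9/20), radius 1/90
input y3: composing its 2 substitution steps yields center (-9/20, -1/2), radius 1/100
input y2: composing its 1 substitution step yields center (-1/2, 1/4), radius 1/12
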